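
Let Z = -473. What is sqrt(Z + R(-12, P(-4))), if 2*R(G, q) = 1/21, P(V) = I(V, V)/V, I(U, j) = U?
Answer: I*sqrt(834330)/42 ≈ 21.748*I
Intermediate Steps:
P(V) = 1 (P(V) = V/V = 1)
R(G, q) = 1/42 (R(G, q) = (1/2)/21 = (1/2)*(1/21) = 1/42)
sqrt(Z + R(-12, P(-4))) = sqrt(-473 + 1/42) = sqrt(-19865/42) = I*sqrt(834330)/42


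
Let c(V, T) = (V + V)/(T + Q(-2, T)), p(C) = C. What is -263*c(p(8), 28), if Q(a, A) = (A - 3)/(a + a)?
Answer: -16832/87 ≈ -193.47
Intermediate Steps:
Q(a, A) = (-3 + A)/(2*a) (Q(a, A) = (-3 + A)/((2*a)) = (-3 + A)*(1/(2*a)) = (-3 + A)/(2*a))
c(V, T) = 2*V/(¾ + 3*T/4) (c(V, T) = (V + V)/(T + (½)*(-3 + T)/(-2)) = (2*V)/(T + (½)*(-½)*(-3 + T)) = (2*V)/(T + (¾ - T/4)) = (2*V)/(¾ + 3*T/4) = 2*V/(¾ + 3*T/4))
-263*c(p(8), 28) = -2104*8/(3*(1 + 28)) = -2104*8/(3*29) = -263*64/87 = -16832/87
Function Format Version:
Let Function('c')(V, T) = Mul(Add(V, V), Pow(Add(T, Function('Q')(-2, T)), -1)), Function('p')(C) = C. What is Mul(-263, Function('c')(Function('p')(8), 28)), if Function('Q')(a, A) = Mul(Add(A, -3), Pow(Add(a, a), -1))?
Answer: Rational(-16832, 87) ≈ -193.47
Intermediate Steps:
Function('Q')(a, A) = Mul(Rational(1, 2), Pow(a, -1), Add(-3, A)) (Function('Q')(a, A) = Mul(Add(-3, A), Pow(Mul(2, a), -1)) = Mul(Add(-3, A), Mul(Rational(1, 2), Pow(a, -1))) = Mul(Rational(1, 2), Pow(a, -1), Add(-3, A)))
Function('c')(V, T) = Mul(2, V, Pow(Add(Rational(3, 4), Mul(Rational(3, 4), T)), -1)) (Function('c')(V, T) = Mul(Add(V, V), Pow(Add(T, Mul(Rational(1, 2), Pow(-2, -1), Add(-3, T))), -1)) = Mul(Mul(2, V), Pow(Add(T, Mul(Rational(1, 2), Rational(-1, 2), Add(-3, T))), -1)) = Mul(Mul(2, V), Pow(Add(T, Add(Rational(3, 4), Mul(Rational(-1, 4), T))), -1)) = Mul(Mul(2, V), Pow(Add(Rational(3, 4), Mul(Rational(3, 4), T)), -1)) = Mul(2, V, Pow(Add(Rational(3, 4), Mul(Rational(3, 4), T)), -1)))
Mul(-263, Function('c')(Function('p')(8), 28)) = Mul(-263, Mul(Rational(8, 3), 8, Pow(Add(1, 28), -1))) = Mul(-263, Mul(Rational(8, 3), 8, Pow(29, -1))) = Mul(-263, Mul(Rational(8, 3), 8, Rational(1, 29))) = Mul(-263, Rational(64, 87)) = Rational(-16832, 87)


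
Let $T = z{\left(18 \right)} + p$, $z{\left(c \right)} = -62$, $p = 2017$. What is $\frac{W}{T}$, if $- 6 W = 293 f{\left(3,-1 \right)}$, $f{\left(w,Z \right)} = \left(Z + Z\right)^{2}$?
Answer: $- \frac{586}{5865} \approx -0.099915$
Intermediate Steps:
$f{\left(w,Z \right)} = 4 Z^{2}$ ($f{\left(w,Z \right)} = \left(2 Z\right)^{2} = 4 Z^{2}$)
$T = 1955$ ($T = -62 + 2017 = 1955$)
$W = - \frac{586}{3}$ ($W = - \frac{293 \cdot 4 \left(-1\right)^{2}}{6} = - \frac{293 \cdot 4 \cdot 1}{6} = - \frac{293 \cdot 4}{6} = \left(- \frac{1}{6}\right) 1172 = - \frac{586}{3} \approx -195.33$)
$\frac{W}{T} = - \frac{586}{3 \cdot 1955} = \left(- \frac{586}{3}\right) \frac{1}{1955} = - \frac{586}{5865}$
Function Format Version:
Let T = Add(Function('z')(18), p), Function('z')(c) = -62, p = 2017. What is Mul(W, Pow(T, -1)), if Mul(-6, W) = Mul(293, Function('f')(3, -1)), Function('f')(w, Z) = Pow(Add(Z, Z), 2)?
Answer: Rational(-586, 5865) ≈ -0.099915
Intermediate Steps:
Function('f')(w, Z) = Mul(4, Pow(Z, 2)) (Function('f')(w, Z) = Pow(Mul(2, Z), 2) = Mul(4, Pow(Z, 2)))
T = 1955 (T = Add(-62, 2017) = 1955)
W = Rational(-586, 3) (W = Mul(Rational(-1, 6), Mul(293, Mul(4, Pow(-1, 2)))) = Mul(Rational(-1, 6), Mul(293, Mul(4, 1))) = Mul(Rational(-1, 6), Mul(293, 4)) = Mul(Rational(-1, 6), 1172) = Rational(-586, 3) ≈ -195.33)
Mul(W, Pow(T, -1)) = Mul(Rational(-586, 3), Pow(1955, -1)) = Mul(Rational(-586, 3), Rational(1, 1955)) = Rational(-586, 5865)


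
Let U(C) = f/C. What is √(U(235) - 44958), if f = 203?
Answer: I*√2482757845/235 ≈ 212.03*I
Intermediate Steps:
U(C) = 203/C
√(U(235) - 44958) = √(203/235 - 44958) = √(-10564927/235) = I*√2482757845/235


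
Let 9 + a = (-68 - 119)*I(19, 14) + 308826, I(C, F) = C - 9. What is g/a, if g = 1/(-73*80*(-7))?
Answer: 1/12547993360 ≈ 7.9694e-11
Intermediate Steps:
g = 1/40880 (g = 1/(-5840*(-7)) = 1/40880 ≈ 2.4462e-5)
I(C, F) = -9 + C
a = 306947 (a = -9 + ((-68 - 119)*(-9 + 19) + 308826) = -9 + (-187*10 + 308826) = -9 + (-1870 + 308826) = -9 + 306956 = 306947)
g/a = (1/40880)/306947 = (1/40880)*(1/306947) = 1/12547993360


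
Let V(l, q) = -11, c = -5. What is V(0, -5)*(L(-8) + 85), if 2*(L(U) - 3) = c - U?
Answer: -1969/2 ≈ -984.50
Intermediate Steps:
L(U) = 1/2 - U/2 (L(U) = 3 + (-5 - U)/2 = 3 + (-5/2 - U/2) = 1/2 - U/2)
V(0, -5)*(L(-8) + 85) = -11*((1/2 - 1/2*(-8)) + 85) = -11*((1/2 + 4) + 85) = -11*(9/2 + 85) = -11*179/2 = -1969/2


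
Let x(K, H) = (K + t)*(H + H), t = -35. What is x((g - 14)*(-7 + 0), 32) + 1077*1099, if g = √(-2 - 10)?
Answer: 1187655 - 896*I*√3 ≈ 1.1877e+6 - 1551.9*I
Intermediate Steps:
g = 2*I*√3 (g = √(-12) = 2*I*√3 ≈ 3.4641*I)
x(K, H) = 2*H*(-35 + K) (x(K, H) = (K - 35)*(H + H) = (-35 + K)*(2*H) = 2*H*(-35 + K))
x((g - 14)*(-7 + 0), 32) + 1077*1099 = 2*32*(-35 + (2*I*√3 - 14)*(-7 + 0)) + 1077*1099 = 2*32*(-35 + (-14 + 2*I*√3)*(-7)) + 1183623 = 2*32*(-35 + (98 - 14*I*√3)) + 1183623 = 2*32*(63 - 14*I*√3) + 1183623 = (4032 - 896*I*√3) + 1183623 = 1187655 - 896*I*√3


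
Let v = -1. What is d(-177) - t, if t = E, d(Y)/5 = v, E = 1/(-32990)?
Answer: -164949/32990 ≈ -5.0000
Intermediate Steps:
E = -1/32990 ≈ -3.0312e-5
d(Y) = -5 (d(Y) = 5*(-1) = -5)
t = -1/32990 ≈ -3.0312e-5
d(-177) - t = -5 - 1*(-1/32990) = -5 + 1/32990 = -164949/32990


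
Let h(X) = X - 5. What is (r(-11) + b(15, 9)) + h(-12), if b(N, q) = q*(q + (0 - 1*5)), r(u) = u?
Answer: 8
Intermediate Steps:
b(N, q) = q*(-5 + q) (b(N, q) = q*(q + (0 - 5)) = q*(q - 5) = q*(-5 + q))
h(X) = -5 + X
(r(-11) + b(15, 9)) + h(-12) = (-11 + 9*(-5 + 9)) + (-5 - 12) = (-11 + 9*4) - 17 = (-11 + 36) - 17 = 25 - 17 = 8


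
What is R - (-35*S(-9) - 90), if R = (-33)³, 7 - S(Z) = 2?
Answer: -35672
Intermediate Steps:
S(Z) = 5 (S(Z) = 7 - 1*2 = 7 - 2 = 5)
R = -35937
R - (-35*S(-9) - 90) = -35937 - (-35*5 - 90) = -35937 - (-175 - 90) = -35937 - 1*(-265) = -35937 + 265 = -35672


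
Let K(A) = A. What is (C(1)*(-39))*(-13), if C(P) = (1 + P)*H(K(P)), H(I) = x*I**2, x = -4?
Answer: -4056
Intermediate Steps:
H(I) = -4*I**2
C(P) = -4*P**2*(1 + P) (C(P) = (1 + P)*(-4*P**2) = -4*P**2*(1 + P))
(C(1)*(-39))*(-13) = ((4*1**2*(-1 - 1*1))*(-39))*(-13) = ((4*1*(-1 - 1))*(-39))*(-13) = ((4*1*(-2))*(-39))*(-13) = -8*(-39)*(-13) = 312*(-13) = -4056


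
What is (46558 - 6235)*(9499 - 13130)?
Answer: -146412813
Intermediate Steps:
(46558 - 6235)*(9499 - 13130) = 40323*(-3631) = -146412813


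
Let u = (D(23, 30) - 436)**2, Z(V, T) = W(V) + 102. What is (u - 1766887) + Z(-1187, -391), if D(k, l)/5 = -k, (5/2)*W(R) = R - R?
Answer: -1463184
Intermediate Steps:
W(R) = 0 (W(R) = 2*(R - R)/5 = (2/5)*0 = 0)
D(k, l) = -5*k (D(k, l) = 5*(-k) = -5*k)
Z(V, T) = 102 (Z(V, T) = 0 + 102 = 102)
u = 303601 (u = (-5*23 - 436)**2 = (-115 - 436)**2 = (-551)**2 = 303601)
(u - 1766887) + Z(-1187, -391) = (303601 - 1766887) + 102 = -1463286 + 102 = -1463184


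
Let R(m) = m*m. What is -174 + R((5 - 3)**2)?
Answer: -158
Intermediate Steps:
R(m) = m**2
-174 + R((5 - 3)**2) = -174 + ((5 - 3)**2)**2 = -174 + (2**2)**2 = -174 + 4**2 = -174 + 16 = -158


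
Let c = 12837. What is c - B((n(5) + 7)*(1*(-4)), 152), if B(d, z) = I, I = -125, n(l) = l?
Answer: 12962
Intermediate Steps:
B(d, z) = -125
c - B((n(5) + 7)*(1*(-4)), 152) = 12837 - 1*(-125) = 12837 + 125 = 12962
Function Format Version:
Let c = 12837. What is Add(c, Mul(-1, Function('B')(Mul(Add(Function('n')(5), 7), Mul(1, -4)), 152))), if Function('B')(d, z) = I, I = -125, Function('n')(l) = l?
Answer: 12962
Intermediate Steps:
Function('B')(d, z) = -125
Add(c, Mul(-1, Function('B')(Mul(Add(Function('n')(5), 7), Mul(1, -4)), 152))) = Add(12837, Mul(-1, -125)) = Add(12837, 125) = 12962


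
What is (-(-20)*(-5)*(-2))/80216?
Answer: 25/10027 ≈ 0.0024933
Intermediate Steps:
(-(-20)*(-5)*(-2))/80216 = (-20*5*(-2))*(1/80216) = -100*(-2)*(1/80216) = 200*(1/80216) = 25/10027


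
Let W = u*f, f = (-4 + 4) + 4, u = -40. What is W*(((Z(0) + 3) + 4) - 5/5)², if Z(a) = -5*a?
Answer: -5760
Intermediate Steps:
f = 4 (f = 0 + 4 = 4)
W = -160 (W = -40*4 = -160)
W*(((Z(0) + 3) + 4) - 5/5)² = -160*(((-5*0 + 3) + 4) - 5/5)² = -160*(((0 + 3) + 4) - 5*⅕)² = -160*((3 + 4) - 1)² = -160*(7 - 1)² = -160*6² = -160*36 = -5760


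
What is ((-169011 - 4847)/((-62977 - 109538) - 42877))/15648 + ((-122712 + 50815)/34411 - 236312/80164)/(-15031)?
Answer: 6755268912321440629/17468795755433669058048 ≈ 0.00038670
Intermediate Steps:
((-169011 - 4847)/((-62977 - 109538) - 42877))/15648 + ((-122712 + 50815)/34411 - 236312/80164)/(-15031) = -173858/(-172515 - 42877)*(1/15648) + (-71897*1/34411 - 236312*1/80164)*(-1/15031) = -173858/(-215392)*(1/15648) + (-71897/34411 - 59078/20041)*(-1/15031) = -173858*(-1/215392)*(1/15648) - 3473820835/689630851*(-1/15031) = (86929/107696)*(1/15648) + 3473820835/10365841321381 = 86929/1685227008 + 3473820835/10365841321381 = 6755268912321440629/17468795755433669058048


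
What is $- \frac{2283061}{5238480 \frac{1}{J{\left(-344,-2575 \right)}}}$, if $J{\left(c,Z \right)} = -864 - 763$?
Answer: $\frac{3714540247}{5238480} \approx 709.09$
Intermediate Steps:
$J{\left(c,Z \right)} = -1627$ ($J{\left(c,Z \right)} = -864 - 763 = -1627$)
$- \frac{2283061}{5238480 \frac{1}{J{\left(-344,-2575 \right)}}} = - \frac{2283061}{5238480 \frac{1}{-1627}} = - \frac{2283061}{5238480 \left(- \frac{1}{1627}\right)} = - \frac{2283061}{- \frac{5238480}{1627}} = \left(-2283061\right) \left(- \frac{1627}{5238480}\right) = \frac{3714540247}{5238480}$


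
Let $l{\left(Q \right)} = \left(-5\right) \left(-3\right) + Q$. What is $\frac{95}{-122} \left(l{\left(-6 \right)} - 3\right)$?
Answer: $- \frac{285}{61} \approx -4.6721$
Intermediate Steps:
$l{\left(Q \right)} = 15 + Q$
$\frac{95}{-122} \left(l{\left(-6 \right)} - 3\right) = \frac{95}{-122} \left(\left(15 - 6\right) - 3\right) = 95 \left(- \frac{1}{122}\right) \left(9 - 3\right) = \left(- \frac{95}{122}\right) 6 = - \frac{285}{61}$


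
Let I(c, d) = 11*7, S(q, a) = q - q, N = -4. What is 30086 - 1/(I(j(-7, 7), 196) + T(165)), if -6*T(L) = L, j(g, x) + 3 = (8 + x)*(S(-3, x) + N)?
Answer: 2978512/99 ≈ 30086.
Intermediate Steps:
S(q, a) = 0
j(g, x) = -35 - 4*x (j(g, x) = -3 + (8 + x)*(0 - 4) = -3 + (8 + x)*(-4) = -3 + (-32 - 4*x) = -35 - 4*x)
I(c, d) = 77
T(L) = -L/6
30086 - 1/(I(j(-7, 7), 196) + T(165)) = 30086 - 1/(77 - ⅙*165) = 30086 - 1/(77 - 55/2) = 30086 - 1/99/2 = 30086 - 1*2/99 = 30086 - 2/99 = 2978512/99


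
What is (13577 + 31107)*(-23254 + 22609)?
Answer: -28821180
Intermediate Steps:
(13577 + 31107)*(-23254 + 22609) = 44684*(-645) = -28821180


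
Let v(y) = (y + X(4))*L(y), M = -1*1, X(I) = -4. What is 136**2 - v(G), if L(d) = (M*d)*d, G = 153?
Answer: 3506437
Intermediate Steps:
M = -1
L(d) = -d**2 (L(d) = (-d)*d = -d**2)
v(y) = -y**2*(-4 + y) (v(y) = (y - 4)*(-y**2) = (-4 + y)*(-y**2) = -y**2*(-4 + y))
136**2 - v(G) = 136**2 - 153**2*(4 - 1*153) = 18496 - 23409*(4 - 153) = 18496 - 23409*(-149) = 18496 - 1*(-3487941) = 18496 + 3487941 = 3506437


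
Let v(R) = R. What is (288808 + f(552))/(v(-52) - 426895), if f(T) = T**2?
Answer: -593512/426947 ≈ -1.3901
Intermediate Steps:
(288808 + f(552))/(v(-52) - 426895) = (288808 + 552**2)/(-52 - 426895) = (288808 + 304704)/(-426947) = 593512*(-1/426947) = -593512/426947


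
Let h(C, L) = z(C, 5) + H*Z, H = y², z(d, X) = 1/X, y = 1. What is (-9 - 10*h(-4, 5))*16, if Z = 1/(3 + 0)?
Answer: -688/3 ≈ -229.33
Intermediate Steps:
Z = ⅓ (Z = 1/3 = ⅓ ≈ 0.33333)
H = 1 (H = 1² = 1)
h(C, L) = 8/15 (h(C, L) = 1/5 + 1*(⅓) = ⅕ + ⅓ = 8/15)
(-9 - 10*h(-4, 5))*16 = (-9 - 10*8/15)*16 = (-9 - 16/3)*16 = -43/3*16 = -688/3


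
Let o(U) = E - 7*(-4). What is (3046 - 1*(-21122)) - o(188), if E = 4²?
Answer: 24124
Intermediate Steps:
E = 16
o(U) = 44 (o(U) = 16 - 7*(-4) = 16 + 28 = 44)
(3046 - 1*(-21122)) - o(188) = (3046 - 1*(-21122)) - 1*44 = (3046 + 21122) - 44 = 24168 - 44 = 24124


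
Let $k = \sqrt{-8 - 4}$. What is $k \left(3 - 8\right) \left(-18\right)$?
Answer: $180 i \sqrt{3} \approx 311.77 i$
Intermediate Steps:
$k = 2 i \sqrt{3}$ ($k = \sqrt{-12} = 2 i \sqrt{3} \approx 3.4641 i$)
$k \left(3 - 8\right) \left(-18\right) = 2 i \sqrt{3} \left(3 - 8\right) \left(-18\right) = 2 i \sqrt{3} \left(-5\right) \left(-18\right) = - 10 i \sqrt{3} \left(-18\right) = 180 i \sqrt{3}$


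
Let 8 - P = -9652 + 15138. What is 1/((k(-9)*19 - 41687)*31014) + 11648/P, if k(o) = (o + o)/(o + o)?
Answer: -228069843539/107260182216 ≈ -2.1263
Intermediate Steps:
P = -5478 (P = 8 - (-9652 + 15138) = 8 - 1*5486 = 8 - 5486 = -5478)
k(o) = 1 (k(o) = (2*o)/((2*o)) = (2*o)*(1/(2*o)) = 1)
1/((k(-9)*19 - 41687)*31014) + 11648/P = 1/((1*19 - 41687)*31014) + 11648/(-5478) = (1/31014)/(19 - 41687) + 11648*(-1/5478) = (1/31014)/(-41668) - 5824/2739 = -1/41668*1/31014 - 5824/2739 = -1/1292291352 - 5824/2739 = -228069843539/107260182216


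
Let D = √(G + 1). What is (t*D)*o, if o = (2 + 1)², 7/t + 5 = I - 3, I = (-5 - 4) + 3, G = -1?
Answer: 0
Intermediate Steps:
I = -6 (I = -9 + 3 = -6)
t = -½ (t = 7/(-5 + (-6 - 3)) = 7/(-5 - 9) = 7/(-14) = 7*(-1/14) = -½ ≈ -0.50000)
D = 0 (D = √(-1 + 1) = √0 = 0)
o = 9 (o = 3² = 9)
(t*D)*o = -½*0*9 = 0*9 = 0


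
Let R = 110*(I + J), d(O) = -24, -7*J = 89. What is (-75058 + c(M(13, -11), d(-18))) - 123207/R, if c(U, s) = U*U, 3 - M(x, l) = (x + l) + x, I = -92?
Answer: -6039453371/80630 ≈ -74903.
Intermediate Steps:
J = -89/7 (J = -1/7*89 = -89/7 ≈ -12.714)
M(x, l) = 3 - l - 2*x (M(x, l) = 3 - ((x + l) + x) = 3 - ((l + x) + x) = 3 - (l + 2*x) = 3 + (-l - 2*x) = 3 - l - 2*x)
R = -80630/7 (R = 110*(-92 - 89/7) = 110*(-733/7) = -80630/7 ≈ -11519.)
c(U, s) = U**2
(-75058 + c(M(13, -11), d(-18))) - 123207/R = (-75058 + (3 - 1*(-11) - 2*13)**2) - 123207/(-80630/7) = (-75058 + (3 + 11 - 26)**2) - 123207*(-7/80630) = (-75058 + (-12)**2) + 862449/80630 = (-75058 + 144) + 862449/80630 = -74914 + 862449/80630 = -6039453371/80630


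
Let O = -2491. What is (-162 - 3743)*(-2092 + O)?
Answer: 17896615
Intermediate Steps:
(-162 - 3743)*(-2092 + O) = (-162 - 3743)*(-2092 - 2491) = -3905*(-4583) = 17896615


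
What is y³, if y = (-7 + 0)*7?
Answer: -117649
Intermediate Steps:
y = -49 (y = -7*7 = -49)
y³ = (-49)³ = -117649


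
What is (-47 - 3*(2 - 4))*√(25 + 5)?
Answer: -41*√30 ≈ -224.57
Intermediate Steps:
(-47 - 3*(2 - 4))*√(25 + 5) = (-47 - 3*(-2))*√30 = (-47 + 6)*√30 = -41*√30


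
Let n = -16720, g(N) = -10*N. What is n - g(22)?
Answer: -16500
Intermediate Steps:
n - g(22) = -16720 - (-10)*22 = -16720 - 1*(-220) = -16720 + 220 = -16500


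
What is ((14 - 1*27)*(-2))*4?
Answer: 104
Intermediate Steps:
((14 - 1*27)*(-2))*4 = ((14 - 27)*(-2))*4 = -13*(-2)*4 = 26*4 = 104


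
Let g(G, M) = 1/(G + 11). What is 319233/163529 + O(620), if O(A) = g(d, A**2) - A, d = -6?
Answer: -505180206/817645 ≈ -617.85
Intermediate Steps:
g(G, M) = 1/(11 + G)
O(A) = 1/5 - A (O(A) = 1/(11 - 6) - A = 1/5 - A)
319233/163529 + O(620) = 319233/163529 + (1/5 - 1*620) = 319233*(1/163529) + (1/5 - 620) = 319233/163529 - 3099/5 = -505180206/817645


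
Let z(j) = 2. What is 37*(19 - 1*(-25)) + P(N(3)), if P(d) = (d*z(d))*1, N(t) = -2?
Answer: 1624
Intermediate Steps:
P(d) = 2*d (P(d) = (d*2)*1 = (2*d)*1 = 2*d)
37*(19 - 1*(-25)) + P(N(3)) = 37*(19 - 1*(-25)) + 2*(-2) = 37*(19 + 25) - 4 = 37*44 - 4 = 1628 - 4 = 1624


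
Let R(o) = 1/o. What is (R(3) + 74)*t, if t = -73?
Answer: -16279/3 ≈ -5426.3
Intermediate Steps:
R(o) = 1/o
(R(3) + 74)*t = (1/3 + 74)*(-73) = (⅓ + 74)*(-73) = (223/3)*(-73) = -16279/3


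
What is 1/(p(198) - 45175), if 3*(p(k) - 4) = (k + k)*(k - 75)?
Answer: -1/28935 ≈ -3.4560e-5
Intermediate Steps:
p(k) = 4 + 2*k*(-75 + k)/3 (p(k) = 4 + ((k + k)*(k - 75))/3 = 4 + ((2*k)*(-75 + k))/3 = 4 + (2*k*(-75 + k))/3 = 4 + 2*k*(-75 + k)/3)
1/(p(198) - 45175) = 1/((4 - 50*198 + (⅔)*198²) - 45175) = 1/((4 - 9900 + (⅔)*39204) - 45175) = 1/((4 - 9900 + 26136) - 45175) = 1/(16240 - 45175) = 1/(-28935) = -1/28935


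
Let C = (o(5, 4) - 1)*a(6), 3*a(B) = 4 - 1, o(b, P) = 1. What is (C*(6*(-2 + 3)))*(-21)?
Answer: 0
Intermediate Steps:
a(B) = 1 (a(B) = (4 - 1)/3 = (⅓)*3 = 1)
C = 0 (C = (1 - 1)*1 = 0*1 = 0)
(C*(6*(-2 + 3)))*(-21) = (0*(6*(-2 + 3)))*(-21) = (0*(6*1))*(-21) = (0*6)*(-21) = 0*(-21) = 0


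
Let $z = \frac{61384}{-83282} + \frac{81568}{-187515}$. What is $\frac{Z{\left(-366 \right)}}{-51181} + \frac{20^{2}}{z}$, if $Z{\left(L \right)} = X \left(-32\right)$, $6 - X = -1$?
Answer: $- \frac{39963209735907292}{117099357418927} \approx -341.28$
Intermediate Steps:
$X = 7$ ($X = 6 - -1 = 6 + 1 = 7$)
$Z{\left(L \right)} = -224$ ($Z{\left(L \right)} = 7 \left(-32\right) = -224$)
$z = - \frac{9151783468}{7808312115}$ ($z = 61384 \left(- \frac{1}{83282}\right) + 81568 \left(- \frac{1}{187515}\right) = - \frac{30692}{41641} - \frac{81568}{187515} = - \frac{9151783468}{7808312115} \approx -1.1721$)
$\frac{Z{\left(-366 \right)}}{-51181} + \frac{20^{2}}{z} = - \frac{224}{-51181} + \frac{20^{2}}{- \frac{9151783468}{7808312115}} = \left(-224\right) \left(- \frac{1}{51181}\right) + 400 \left(- \frac{7808312115}{9151783468}\right) = \frac{224}{51181} - \frac{780831211500}{2287945867} = - \frac{39963209735907292}{117099357418927}$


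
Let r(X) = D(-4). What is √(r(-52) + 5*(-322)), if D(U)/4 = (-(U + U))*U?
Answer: I*√1738 ≈ 41.689*I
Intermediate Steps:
D(U) = -8*U² (D(U) = 4*((-(U + U))*U) = 4*((-2*U)*U) = 4*(-2*U²) = -8*U²)
r(X) = -128 (r(X) = -8*(-4)² = -8*16 = -128)
√(r(-52) + 5*(-322)) = √(-128 + 5*(-322)) = √(-128 - 1610) = √(-1738) = I*√1738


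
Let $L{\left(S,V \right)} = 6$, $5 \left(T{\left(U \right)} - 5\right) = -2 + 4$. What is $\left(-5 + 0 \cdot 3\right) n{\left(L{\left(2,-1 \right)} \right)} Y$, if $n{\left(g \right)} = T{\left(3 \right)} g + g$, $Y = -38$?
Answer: $7296$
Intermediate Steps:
$T{\left(U \right)} = \frac{27}{5}$ ($T{\left(U \right)} = 5 + \frac{-2 + 4}{5} = 5 + \frac{1}{5} \cdot 2 = 5 + \frac{2}{5} = \frac{27}{5}$)
$n{\left(g \right)} = \frac{32 g}{5}$ ($n{\left(g \right)} = \frac{27 g}{5} + g = \frac{32 g}{5}$)
$\left(-5 + 0 \cdot 3\right) n{\left(L{\left(2,-1 \right)} \right)} Y = \left(-5 + 0 \cdot 3\right) \frac{32}{5} \cdot 6 \left(-38\right) = \left(-5 + 0\right) \frac{192}{5} \left(-38\right) = \left(-5\right) \frac{192}{5} \left(-38\right) = \left(-192\right) \left(-38\right) = 7296$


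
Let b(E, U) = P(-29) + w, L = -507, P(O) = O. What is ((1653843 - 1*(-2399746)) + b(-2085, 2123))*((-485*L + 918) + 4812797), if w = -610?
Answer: 20506346349500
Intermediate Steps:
b(E, U) = -639 (b(E, U) = -29 - 610 = -639)
((1653843 - 1*(-2399746)) + b(-2085, 2123))*((-485*L + 918) + 4812797) = ((1653843 - 1*(-2399746)) - 639)*((-485*(-507) + 918) + 4812797) = ((1653843 + 2399746) - 639)*((245895 + 918) + 4812797) = (4053589 - 639)*(246813 + 4812797) = 4052950*5059610 = 20506346349500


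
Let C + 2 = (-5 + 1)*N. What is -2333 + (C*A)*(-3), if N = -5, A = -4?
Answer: -2117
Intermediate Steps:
C = 18 (C = -2 + (-5 + 1)*(-5) = -2 - 4*(-5) = -2 + 20 = 18)
-2333 + (C*A)*(-3) = -2333 + (18*(-4))*(-3) = -2333 - 72*(-3) = -2333 + 216 = -2117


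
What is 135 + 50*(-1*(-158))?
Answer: 8035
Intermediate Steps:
135 + 50*(-1*(-158)) = 135 + 50*158 = 135 + 7900 = 8035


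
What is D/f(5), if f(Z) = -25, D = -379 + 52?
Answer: 327/25 ≈ 13.080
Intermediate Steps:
D = -327
D/f(5) = -327/(-25) = -327*(-1/25) = 327/25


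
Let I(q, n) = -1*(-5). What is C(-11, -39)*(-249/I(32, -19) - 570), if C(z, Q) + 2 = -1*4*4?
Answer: 55782/5 ≈ 11156.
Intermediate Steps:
I(q, n) = 5
C(z, Q) = -18 (C(z, Q) = -2 - 1*4*4 = -2 - 4*4 = -2 - 16 = -18)
C(-11, -39)*(-249/I(32, -19) - 570) = -18*(-249/5 - 570) = -18*(-3099/5) = 55782/5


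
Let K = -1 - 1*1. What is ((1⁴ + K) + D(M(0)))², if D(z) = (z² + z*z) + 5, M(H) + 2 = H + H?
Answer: 144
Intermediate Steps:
M(H) = -2 + 2*H (M(H) = -2 + (H + H) = -2 + 2*H)
D(z) = 5 + 2*z² (D(z) = (z² + z²) + 5 = 2*z² + 5 = 5 + 2*z²)
K = -2 (K = -1 - 1 = -2)
((1⁴ + K) + D(M(0)))² = ((1⁴ - 2) + (5 + 2*(-2 + 2*0)²))² = ((1 - 2) + (5 + 2*(-2 + 0)²))² = (-1 + (5 + 2*(-2)²))² = (-1 + (5 + 2*4))² = (-1 + (5 + 8))² = (-1 + 13)² = 12² = 144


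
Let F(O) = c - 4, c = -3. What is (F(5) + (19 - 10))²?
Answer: 4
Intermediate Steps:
F(O) = -7 (F(O) = -3 - 4 = -7)
(F(5) + (19 - 10))² = (-7 + (19 - 10))² = (-7 + 9)² = 2² = 4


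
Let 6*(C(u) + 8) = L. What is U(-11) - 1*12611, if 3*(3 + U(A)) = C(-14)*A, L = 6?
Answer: -37765/3 ≈ -12588.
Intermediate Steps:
C(u) = -7 (C(u) = -8 + (⅙)*6 = -8 + 1 = -7)
U(A) = -3 - 7*A/3 (U(A) = -3 + (-7*A)/3 = -3 - 7*A/3)
U(-11) - 1*12611 = (-3 - 7/3*(-11)) - 1*12611 = (-3 + 77/3) - 12611 = 68/3 - 12611 = -37765/3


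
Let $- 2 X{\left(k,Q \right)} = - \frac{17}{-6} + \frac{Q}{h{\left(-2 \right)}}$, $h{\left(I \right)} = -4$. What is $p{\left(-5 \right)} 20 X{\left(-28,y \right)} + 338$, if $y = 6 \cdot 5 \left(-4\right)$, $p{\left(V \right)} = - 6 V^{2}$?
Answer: $49588$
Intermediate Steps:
$y = -120$ ($y = 30 \left(-4\right) = -120$)
$X{\left(k,Q \right)} = - \frac{17}{12} + \frac{Q}{8}$ ($X{\left(k,Q \right)} = - \frac{- \frac{17}{-6} + \frac{Q}{-4}}{2} = - \frac{\left(-17\right) \left(- \frac{1}{6}\right) + Q \left(- \frac{1}{4}\right)}{2} = - \frac{\frac{17}{6} - \frac{Q}{4}}{2} = - \frac{17}{12} + \frac{Q}{8}$)
$p{\left(-5 \right)} 20 X{\left(-28,y \right)} + 338 = - 6 \left(-5\right)^{2} \cdot 20 \left(- \frac{17}{12} + \frac{1}{8} \left(-120\right)\right) + 338 = \left(-6\right) 25 \cdot 20 \left(- \frac{17}{12} - 15\right) + 338 = \left(-150\right) 20 \left(- \frac{197}{12}\right) + 338 = \left(-3000\right) \left(- \frac{197}{12}\right) + 338 = 49250 + 338 = 49588$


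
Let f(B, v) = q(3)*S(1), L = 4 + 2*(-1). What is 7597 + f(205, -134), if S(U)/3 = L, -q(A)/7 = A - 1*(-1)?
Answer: 7429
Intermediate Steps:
q(A) = -7 - 7*A (q(A) = -7*(A - 1*(-1)) = -7*(A + 1) = -7*(1 + A) = -7 - 7*A)
L = 2 (L = 4 - 2 = 2)
S(U) = 6 (S(U) = 3*2 = 6)
f(B, v) = -168 (f(B, v) = (-7 - 7*3)*6 = (-7 - 21)*6 = -28*6 = -168)
7597 + f(205, -134) = 7597 - 168 = 7429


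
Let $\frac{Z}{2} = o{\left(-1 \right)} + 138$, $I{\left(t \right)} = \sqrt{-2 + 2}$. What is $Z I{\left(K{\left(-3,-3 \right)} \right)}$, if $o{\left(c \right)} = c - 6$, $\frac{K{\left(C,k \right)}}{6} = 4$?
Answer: $0$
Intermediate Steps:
$K{\left(C,k \right)} = 24$ ($K{\left(C,k \right)} = 6 \cdot 4 = 24$)
$o{\left(c \right)} = -6 + c$
$I{\left(t \right)} = 0$ ($I{\left(t \right)} = \sqrt{0} = 0$)
$Z = 262$ ($Z = 2 \left(\left(-6 - 1\right) + 138\right) = 2 \left(-7 + 138\right) = 2 \cdot 131 = 262$)
$Z I{\left(K{\left(-3,-3 \right)} \right)} = 262 \cdot 0 = 0$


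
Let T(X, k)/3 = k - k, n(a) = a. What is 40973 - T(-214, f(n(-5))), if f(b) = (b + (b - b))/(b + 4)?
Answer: 40973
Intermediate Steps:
f(b) = b/(4 + b) (f(b) = (b + 0)/(4 + b) = b/(4 + b))
T(X, k) = 0 (T(X, k) = 3*(k - k) = 3*0 = 0)
40973 - T(-214, f(n(-5))) = 40973 - 1*0 = 40973 + 0 = 40973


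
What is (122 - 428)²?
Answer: 93636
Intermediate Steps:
(122 - 428)² = (-306)² = 93636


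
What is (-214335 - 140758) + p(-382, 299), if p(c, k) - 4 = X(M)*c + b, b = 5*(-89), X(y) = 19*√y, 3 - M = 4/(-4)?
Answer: -370050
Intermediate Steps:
M = 4 (M = 3 - 4/(-4) = 3 - 4*(-1)/4 = 3 - 1*(-1) = 3 + 1 = 4)
b = -445
p(c, k) = -441 + 38*c (p(c, k) = 4 + ((19*√4)*c - 445) = 4 + ((19*2)*c - 445) = 4 + (38*c - 445) = 4 + (-445 + 38*c) = -441 + 38*c)
(-214335 - 140758) + p(-382, 299) = (-214335 - 140758) + (-441 + 38*(-382)) = -355093 + (-441 - 14516) = -355093 - 14957 = -370050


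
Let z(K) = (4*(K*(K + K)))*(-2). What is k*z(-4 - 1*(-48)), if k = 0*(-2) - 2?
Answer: 61952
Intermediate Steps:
k = -2 (k = 0 - 2 = -2)
z(K) = -16*K**2 (z(K) = (4*(K*(2*K)))*(-2) = (4*(2*K**2))*(-2) = (8*K**2)*(-2) = -16*K**2)
k*z(-4 - 1*(-48)) = -(-32)*(-4 - 1*(-48))**2 = -(-32)*(-4 + 48)**2 = -(-32)*44**2 = -(-32)*1936 = -2*(-30976) = 61952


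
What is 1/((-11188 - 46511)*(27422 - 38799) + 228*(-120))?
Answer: 1/656414163 ≈ 1.5234e-9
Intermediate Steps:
1/((-11188 - 46511)*(27422 - 38799) + 228*(-120)) = 1/(-57699*(-11377) - 27360) = 1/(656441523 - 27360) = 1/656414163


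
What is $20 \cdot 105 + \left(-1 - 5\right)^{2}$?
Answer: $2136$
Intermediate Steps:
$20 \cdot 105 + \left(-1 - 5\right)^{2} = 2100 + \left(-6\right)^{2} = 2100 + 36 = 2136$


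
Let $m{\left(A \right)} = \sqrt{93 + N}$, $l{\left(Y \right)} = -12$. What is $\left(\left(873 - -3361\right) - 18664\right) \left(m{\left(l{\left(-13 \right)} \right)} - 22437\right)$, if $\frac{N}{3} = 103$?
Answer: $323765910 - 14430 \sqrt{402} \approx 3.2348 \cdot 10^{8}$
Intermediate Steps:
$N = 309$ ($N = 3 \cdot 103 = 309$)
$m{\left(A \right)} = \sqrt{402}$ ($m{\left(A \right)} = \sqrt{93 + 309} = \sqrt{402}$)
$\left(\left(873 - -3361\right) - 18664\right) \left(m{\left(l{\left(-13 \right)} \right)} - 22437\right) = \left(\left(873 - -3361\right) - 18664\right) \left(\sqrt{402} - 22437\right) = \left(\left(873 + 3361\right) - 18664\right) \left(-22437 + \sqrt{402}\right) = \left(4234 - 18664\right) \left(-22437 + \sqrt{402}\right) = - 14430 \left(-22437 + \sqrt{402}\right) = 323765910 - 14430 \sqrt{402}$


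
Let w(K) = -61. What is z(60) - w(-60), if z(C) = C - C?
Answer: 61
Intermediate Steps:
z(C) = 0
z(60) - w(-60) = 0 - 1*(-61) = 0 + 61 = 61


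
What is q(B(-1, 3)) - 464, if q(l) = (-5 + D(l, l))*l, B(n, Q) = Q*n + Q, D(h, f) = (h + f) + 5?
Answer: -464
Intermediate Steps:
D(h, f) = 5 + f + h (D(h, f) = (f + h) + 5 = 5 + f + h)
B(n, Q) = Q + Q*n
q(l) = 2*l**2 (q(l) = (-5 + (5 + l + l))*l = (-5 + (5 + 2*l))*l = (2*l)*l = 2*l**2)
q(B(-1, 3)) - 464 = 2*(3*(1 - 1))**2 - 464 = 2*(3*0)**2 - 464 = 2*0**2 - 464 = 2*0 - 464 = 0 - 464 = -464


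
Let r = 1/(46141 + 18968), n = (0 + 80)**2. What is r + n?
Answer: 416697601/65109 ≈ 6400.0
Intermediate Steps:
n = 6400 (n = 80**2 = 6400)
r = 1/65109 ≈ 1.5359e-5
r + n = 1/65109 + 6400 = 416697601/65109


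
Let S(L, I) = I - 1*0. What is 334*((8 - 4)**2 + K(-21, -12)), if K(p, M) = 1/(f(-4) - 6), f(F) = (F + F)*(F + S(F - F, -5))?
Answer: 176519/33 ≈ 5349.1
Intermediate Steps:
S(L, I) = I (S(L, I) = I + 0 = I)
f(F) = 2*F*(-5 + F) (f(F) = (F + F)*(F - 5) = (2*F)*(-5 + F) = 2*F*(-5 + F))
K(p, M) = 1/66 (K(p, M) = 1/(2*(-4)*(-5 - 4) - 6) = 1/(2*(-4)*(-9) - 6) = 1/(72 - 6) = 1/66)
334*((8 - 4)**2 + K(-21, -12)) = 334*((8 - 4)**2 + 1/66) = 334*(4**2 + 1/66) = 334*(16 + 1/66) = 334*(1057/66) = 176519/33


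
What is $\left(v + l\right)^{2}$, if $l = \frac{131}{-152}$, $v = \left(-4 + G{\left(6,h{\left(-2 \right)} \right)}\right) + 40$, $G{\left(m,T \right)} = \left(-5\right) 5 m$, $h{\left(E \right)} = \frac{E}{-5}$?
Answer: $\frac{304816681}{23104} \approx 13193.0$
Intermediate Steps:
$h{\left(E \right)} = - \frac{E}{5}$ ($h{\left(E \right)} = E \left(- \frac{1}{5}\right) = - \frac{E}{5}$)
$G{\left(m,T \right)} = - 25 m$
$v = -114$ ($v = \left(-4 - 150\right) + 40 = -154 + 40 = -114$)
$l = - \frac{131}{152}$ ($l = 131 \left(- \frac{1}{152}\right) = - \frac{131}{152} \approx -0.86184$)
$\left(v + l\right)^{2} = \left(-114 - \frac{131}{152}\right)^{2} = \left(- \frac{17459}{152}\right)^{2} = \frac{304816681}{23104}$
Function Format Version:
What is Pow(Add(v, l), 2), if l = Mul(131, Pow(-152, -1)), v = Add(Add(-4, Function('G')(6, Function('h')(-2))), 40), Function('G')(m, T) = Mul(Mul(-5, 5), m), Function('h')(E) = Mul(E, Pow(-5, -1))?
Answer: Rational(304816681, 23104) ≈ 13193.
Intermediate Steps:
Function('h')(E) = Mul(Rational(-1, 5), E) (Function('h')(E) = Mul(E, Rational(-1, 5)) = Mul(Rational(-1, 5), E))
Function('G')(m, T) = Mul(-25, m)
v = -114 (v = Add(Add(-4, Mul(-25, 6)), 40) = Add(Add(-4, -150), 40) = Add(-154, 40) = -114)
l = Rational(-131, 152) (l = Mul(131, Rational(-1, 152)) = Rational(-131, 152) ≈ -0.86184)
Pow(Add(v, l), 2) = Pow(Add(-114, Rational(-131, 152)), 2) = Pow(Rational(-17459, 152), 2) = Rational(304816681, 23104)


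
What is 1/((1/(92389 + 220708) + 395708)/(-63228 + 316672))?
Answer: 79352556068/123894987677 ≈ 0.64048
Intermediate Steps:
1/((1/(92389 + 220708) + 395708)/(-63228 + 316672)) = 1/((1/313097 + 395708)/253444) = 1/((1/313097 + 395708)*(1/253444)) = 1/((123894987677/313097)*(1/253444)) = 1/(123894987677/79352556068) = 79352556068/123894987677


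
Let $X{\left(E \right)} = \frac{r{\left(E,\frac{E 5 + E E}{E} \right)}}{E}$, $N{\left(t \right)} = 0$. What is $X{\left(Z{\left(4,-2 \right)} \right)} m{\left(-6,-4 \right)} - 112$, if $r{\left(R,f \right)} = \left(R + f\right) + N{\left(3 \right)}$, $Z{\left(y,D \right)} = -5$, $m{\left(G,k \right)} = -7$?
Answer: $-119$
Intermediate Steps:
$r{\left(R,f \right)} = R + f$ ($r{\left(R,f \right)} = \left(R + f\right) + 0 = R + f$)
$X{\left(E \right)} = \frac{E + \frac{E^{2} + 5 E}{E}}{E}$ ($X{\left(E \right)} = \frac{E + \frac{E 5 + E E}{E}}{E} = \frac{E + \frac{5 E + E^{2}}{E}}{E} = \frac{E + \frac{E^{2} + 5 E}{E}}{E}$)
$X{\left(Z{\left(4,-2 \right)} \right)} m{\left(-6,-4 \right)} - 112 = \left(2 + \frac{5}{-5}\right) \left(-7\right) - 112 = \left(2 + 5 \left(- \frac{1}{5}\right)\right) \left(-7\right) - 112 = \left(2 - 1\right) \left(-7\right) - 112 = 1 \left(-7\right) - 112 = -7 - 112 = -119$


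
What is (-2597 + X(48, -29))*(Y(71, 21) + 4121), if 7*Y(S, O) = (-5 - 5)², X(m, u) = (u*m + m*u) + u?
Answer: -156603270/7 ≈ -2.2372e+7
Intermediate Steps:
X(m, u) = u + 2*m*u (X(m, u) = (m*u + m*u) + u = 2*m*u + u = u + 2*m*u)
Y(S, O) = 100/7 (Y(S, O) = (-5 - 5)²/7 = (⅐)*(-10)² = (⅐)*100 = 100/7)
(-2597 + X(48, -29))*(Y(71, 21) + 4121) = (-2597 - 29*(1 + 2*48))*(100/7 + 4121) = (-2597 - 29*(1 + 96))*(28947/7) = (-2597 - 29*97)*(28947/7) = (-2597 - 2813)*(28947/7) = -5410*28947/7 = -156603270/7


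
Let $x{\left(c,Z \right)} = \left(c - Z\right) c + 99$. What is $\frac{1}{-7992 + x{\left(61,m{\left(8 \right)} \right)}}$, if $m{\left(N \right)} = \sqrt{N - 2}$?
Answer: $- \frac{2086}{8691629} + \frac{61 \sqrt{6}}{17383258} \approx -0.00023141$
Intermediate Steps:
$m{\left(N \right)} = \sqrt{-2 + N}$
$x{\left(c,Z \right)} = 99 + c \left(c - Z\right)$ ($x{\left(c,Z \right)} = c \left(c - Z\right) + 99 = 99 + c \left(c - Z\right)$)
$\frac{1}{-7992 + x{\left(61,m{\left(8 \right)} \right)}} = \frac{1}{-7992 + \left(99 + 61^{2} - \sqrt{-2 + 8} \cdot 61\right)} = \frac{1}{-7992 + \left(99 + 3721 - \sqrt{6} \cdot 61\right)} = \frac{1}{-7992 + \left(99 + 3721 - 61 \sqrt{6}\right)} = \frac{1}{-7992 + \left(3820 - 61 \sqrt{6}\right)} = \frac{1}{-4172 - 61 \sqrt{6}}$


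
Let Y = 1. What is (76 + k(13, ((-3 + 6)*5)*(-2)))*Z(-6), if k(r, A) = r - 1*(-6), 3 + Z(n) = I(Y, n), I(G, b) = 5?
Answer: 190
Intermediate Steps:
Z(n) = 2 (Z(n) = -3 + 5 = 2)
k(r, A) = 6 + r (k(r, A) = r + 6 = 6 + r)
(76 + k(13, ((-3 + 6)*5)*(-2)))*Z(-6) = (76 + (6 + 13))*2 = (76 + 19)*2 = 95*2 = 190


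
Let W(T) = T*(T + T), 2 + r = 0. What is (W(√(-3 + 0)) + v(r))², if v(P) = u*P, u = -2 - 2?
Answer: 4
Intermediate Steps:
r = -2 (r = -2 + 0 = -2)
u = -4
v(P) = -4*P
W(T) = 2*T² (W(T) = T*(2*T) = 2*T²)
(W(√(-3 + 0)) + v(r))² = (2*(√(-3 + 0))² - 4*(-2))² = (2*(√(-3))² + 8)² = (2*(I*√3)² + 8)² = (2*(-3) + 8)² = (-6 + 8)² = 2² = 4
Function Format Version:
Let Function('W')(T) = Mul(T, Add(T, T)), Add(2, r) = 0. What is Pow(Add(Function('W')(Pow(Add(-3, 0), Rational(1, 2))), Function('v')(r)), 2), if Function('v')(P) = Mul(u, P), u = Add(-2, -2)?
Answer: 4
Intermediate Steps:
r = -2 (r = Add(-2, 0) = -2)
u = -4
Function('v')(P) = Mul(-4, P)
Function('W')(T) = Mul(2, Pow(T, 2)) (Function('W')(T) = Mul(T, Mul(2, T)) = Mul(2, Pow(T, 2)))
Pow(Add(Function('W')(Pow(Add(-3, 0), Rational(1, 2))), Function('v')(r)), 2) = Pow(Add(Mul(2, Pow(Pow(Add(-3, 0), Rational(1, 2)), 2)), Mul(-4, -2)), 2) = Pow(Add(Mul(2, Pow(Pow(-3, Rational(1, 2)), 2)), 8), 2) = Pow(Add(Mul(2, Pow(Mul(I, Pow(3, Rational(1, 2))), 2)), 8), 2) = Pow(Add(Mul(2, -3), 8), 2) = Pow(Add(-6, 8), 2) = Pow(2, 2) = 4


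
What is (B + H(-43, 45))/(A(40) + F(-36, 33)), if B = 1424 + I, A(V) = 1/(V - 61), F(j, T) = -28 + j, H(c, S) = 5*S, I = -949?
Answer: -2940/269 ≈ -10.929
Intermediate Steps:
A(V) = 1/(-61 + V)
B = 475 (B = 1424 - 949 = 475)
(B + H(-43, 45))/(A(40) + F(-36, 33)) = (475 + 5*45)/(1/(-61 + 40) + (-28 - 36)) = (475 + 225)/(1/(-21) - 64) = 700/(-1/21 - 64) = 700/(-1345/21) = 700*(-21/1345) = -2940/269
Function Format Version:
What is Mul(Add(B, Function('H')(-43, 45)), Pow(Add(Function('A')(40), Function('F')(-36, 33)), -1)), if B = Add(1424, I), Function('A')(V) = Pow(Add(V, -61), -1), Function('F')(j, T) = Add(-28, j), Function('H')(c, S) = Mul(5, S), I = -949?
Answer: Rational(-2940, 269) ≈ -10.929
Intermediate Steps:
Function('A')(V) = Pow(Add(-61, V), -1)
B = 475 (B = Add(1424, -949) = 475)
Mul(Add(B, Function('H')(-43, 45)), Pow(Add(Function('A')(40), Function('F')(-36, 33)), -1)) = Mul(Add(475, Mul(5, 45)), Pow(Add(Pow(Add(-61, 40), -1), Add(-28, -36)), -1)) = Mul(Add(475, 225), Pow(Add(Pow(-21, -1), -64), -1)) = Mul(700, Pow(Add(Rational(-1, 21), -64), -1)) = Mul(700, Pow(Rational(-1345, 21), -1)) = Mul(700, Rational(-21, 1345)) = Rational(-2940, 269)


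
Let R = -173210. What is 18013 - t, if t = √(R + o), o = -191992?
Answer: 18013 - 3*I*√40578 ≈ 18013.0 - 604.32*I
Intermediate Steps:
t = 3*I*√40578 (t = √(-173210 - 191992) = √(-365202) = 3*I*√40578 ≈ 604.32*I)
18013 - t = 18013 - 3*I*√40578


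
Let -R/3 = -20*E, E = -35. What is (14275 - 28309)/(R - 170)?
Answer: 7017/1135 ≈ 6.1824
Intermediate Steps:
R = -2100 (R = -(-60)*(-35) = -3*700 = -2100)
(14275 - 28309)/(R - 170) = (14275 - 28309)/(-2100 - 170) = -14034/(-2270) = -14034*(-1/2270) = 7017/1135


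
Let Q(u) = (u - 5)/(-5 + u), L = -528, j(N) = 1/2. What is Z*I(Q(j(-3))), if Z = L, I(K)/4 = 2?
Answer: -4224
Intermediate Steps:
j(N) = ½
Q(u) = 1 (Q(u) = (-5 + u)/(-5 + u) = 1)
I(K) = 8 (I(K) = 4*2 = 8)
Z = -528
Z*I(Q(j(-3))) = -528*8 = -4224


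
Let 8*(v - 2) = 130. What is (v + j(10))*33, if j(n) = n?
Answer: 3729/4 ≈ 932.25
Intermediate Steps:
v = 73/4 (v = 2 + (⅛)*130 = 2 + 65/4 = 73/4 ≈ 18.250)
(v + j(10))*33 = (73/4 + 10)*33 = (113/4)*33 = 3729/4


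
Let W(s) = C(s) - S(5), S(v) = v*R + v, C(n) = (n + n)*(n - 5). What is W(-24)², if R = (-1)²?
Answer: 1909924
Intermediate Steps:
R = 1
C(n) = 2*n*(-5 + n) (C(n) = (2*n)*(-5 + n) = 2*n*(-5 + n))
S(v) = 2*v (S(v) = v*1 + v = v + v = 2*v)
W(s) = -10 + 2*s*(-5 + s) (W(s) = 2*s*(-5 + s) - 2*5 = 2*s*(-5 + s) - 1*10 = 2*s*(-5 + s) - 10 = -10 + 2*s*(-5 + s))
W(-24)² = (-10 + 2*(-24)*(-5 - 24))² = (-10 + 2*(-24)*(-29))² = (-10 + 1392)² = 1382² = 1909924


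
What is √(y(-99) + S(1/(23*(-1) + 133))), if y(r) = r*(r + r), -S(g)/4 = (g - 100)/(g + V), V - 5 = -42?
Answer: √324366609398/4069 ≈ 139.97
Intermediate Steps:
V = -37 (V = 5 - 42 = -37)
S(g) = -4*(-100 + g)/(-37 + g) (S(g) = -4*(g - 100)/(g - 37) = -4*(-100 + g)/(-37 + g))
y(r) = 2*r² (y(r) = r*(2*r) = 2*r²)
√(y(-99) + S(1/(23*(-1) + 133))) = √(2*(-99)² + 4*(100 - 1/(23*(-1) + 133))/(-37 + 1/(23*(-1) + 133))) = √(2*9801 + 4*(100 - 1/(-23 + 133))/(-37 + 1/(-23 + 133))) = √(19602 + 4*(100 - 1/110)/(-37 + 1/110)) = √(19602 + 4*(100 - 1*1/110)/(-37 + 1/110)) = √(19602 + 4*(100 - 1/110)/(-4069/110)) = √(19602 + 4*(-110/4069)*(10999/110)) = √(19602 - 43996/4069) = √(79716542/4069) = √324366609398/4069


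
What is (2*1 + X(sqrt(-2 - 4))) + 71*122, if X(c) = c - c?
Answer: 8664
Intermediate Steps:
X(c) = 0
(2*1 + X(sqrt(-2 - 4))) + 71*122 = (2*1 + 0) + 71*122 = (2 + 0) + 8662 = 2 + 8662 = 8664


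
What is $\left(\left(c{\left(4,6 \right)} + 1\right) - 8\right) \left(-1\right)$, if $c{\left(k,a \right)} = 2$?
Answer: $5$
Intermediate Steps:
$\left(\left(c{\left(4,6 \right)} + 1\right) - 8\right) \left(-1\right) = \left(\left(2 + 1\right) - 8\right) \left(-1\right) = \left(3 - 8\right) \left(-1\right) = \left(-5\right) \left(-1\right) = 5$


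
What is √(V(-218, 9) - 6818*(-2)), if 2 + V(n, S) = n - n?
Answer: √13634 ≈ 116.76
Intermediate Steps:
V(n, S) = -2 (V(n, S) = -2 + (n - n) = -2 + 0 = -2)
√(V(-218, 9) - 6818*(-2)) = √(-2 - 6818*(-2)) = √(-2 + 13636) = √13634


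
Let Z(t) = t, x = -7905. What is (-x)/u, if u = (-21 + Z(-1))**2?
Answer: 7905/484 ≈ 16.333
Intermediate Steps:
u = 484 (u = (-21 - 1)**2 = (-22)**2 = 484)
(-x)/u = -1*(-7905)/484 = 7905*(1/484) = 7905/484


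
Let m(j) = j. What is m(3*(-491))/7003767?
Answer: -491/2334589 ≈ -0.00021032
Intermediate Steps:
m(3*(-491))/7003767 = (3*(-491))/7003767 = -1473*1/7003767 = -491/2334589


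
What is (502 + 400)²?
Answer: 813604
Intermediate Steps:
(502 + 400)² = 902² = 813604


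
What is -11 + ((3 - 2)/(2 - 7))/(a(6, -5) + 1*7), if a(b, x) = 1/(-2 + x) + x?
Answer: -722/65 ≈ -11.108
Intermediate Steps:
a(b, x) = x + 1/(-2 + x)
-11 + ((3 - 2)/(2 - 7))/(a(6, -5) + 1*7) = -11 + ((3 - 2)/(2 - 7))/((1 + (-5)² - 2*(-5))/(-2 - 5) + 1*7) = -11 + (1/(-5))/((1 + 25 + 10)/(-7) + 7) = -11 + (1*(-⅕))/(-⅐*36 + 7) = -11 - ⅕/(-36/7 + 7) = -11 - ⅕/(13/7) = -11 + (7/13)*(-⅕) = -11 - 7/65 = -722/65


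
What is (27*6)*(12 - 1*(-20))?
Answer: 5184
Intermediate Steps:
(27*6)*(12 - 1*(-20)) = 162*(12 + 20) = 162*32 = 5184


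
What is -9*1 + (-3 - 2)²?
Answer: 16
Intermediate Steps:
-9*1 + (-3 - 2)² = -9 + (-5)² = -9 + 25 = 16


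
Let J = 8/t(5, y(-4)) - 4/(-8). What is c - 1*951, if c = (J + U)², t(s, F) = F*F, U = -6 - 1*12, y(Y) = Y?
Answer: -662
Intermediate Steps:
U = -18 (U = -6 - 12 = -18)
t(s, F) = F²
J = 1 (J = 8/((-4)²) - 4/(-8) = 8/16 - 4*(-⅛) = 8*(1/16) + ½ = ½ + ½ = 1)
c = 289 (c = (1 - 18)² = (-17)² = 289)
c - 1*951 = 289 - 1*951 = 289 - 951 = -662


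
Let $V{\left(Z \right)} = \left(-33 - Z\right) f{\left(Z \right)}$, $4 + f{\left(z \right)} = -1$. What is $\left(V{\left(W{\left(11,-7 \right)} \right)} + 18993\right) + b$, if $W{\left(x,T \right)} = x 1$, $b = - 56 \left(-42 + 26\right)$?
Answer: $20109$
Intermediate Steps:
$f{\left(z \right)} = -5$ ($f{\left(z \right)} = -4 - 1 = -5$)
$b = 896$ ($b = \left(-56\right) \left(-16\right) = 896$)
$W{\left(x,T \right)} = x$
$V{\left(Z \right)} = 165 + 5 Z$ ($V{\left(Z \right)} = \left(-33 - Z\right) \left(-5\right) = 165 + 5 Z$)
$\left(V{\left(W{\left(11,-7 \right)} \right)} + 18993\right) + b = \left(\left(165 + 5 \cdot 11\right) + 18993\right) + 896 = \left(\left(165 + 55\right) + 18993\right) + 896 = \left(220 + 18993\right) + 896 = 19213 + 896 = 20109$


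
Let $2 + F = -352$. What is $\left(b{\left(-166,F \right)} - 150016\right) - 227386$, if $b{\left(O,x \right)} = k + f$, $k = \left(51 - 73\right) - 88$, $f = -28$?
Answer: $-377540$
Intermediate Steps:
$F = -354$ ($F = -2 - 352 = -354$)
$k = -110$ ($k = -22 - 88 = -110$)
$b{\left(O,x \right)} = -138$ ($b{\left(O,x \right)} = -110 - 28 = -138$)
$\left(b{\left(-166,F \right)} - 150016\right) - 227386 = \left(-138 - 150016\right) - 227386 = -150154 - 227386 = -377540$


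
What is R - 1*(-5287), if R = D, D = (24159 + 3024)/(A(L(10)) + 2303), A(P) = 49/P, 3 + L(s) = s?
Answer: 4080051/770 ≈ 5298.8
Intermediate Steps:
L(s) = -3 + s
D = 9061/770 (D = (24159 + 3024)/(49/(-3 + 10) + 2303) = 27183/(49/7 + 2303) = 27183/(49*(⅐) + 2303) = 27183/(7 + 2303) = 27183/2310 = 27183*(1/2310) = 9061/770 ≈ 11.768)
R = 9061/770 ≈ 11.768
R - 1*(-5287) = 9061/770 - 1*(-5287) = 9061/770 + 5287 = 4080051/770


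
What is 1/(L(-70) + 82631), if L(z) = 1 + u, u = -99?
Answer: 1/82533 ≈ 1.2116e-5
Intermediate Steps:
L(z) = -98 (L(z) = 1 - 99 = -98)
1/(L(-70) + 82631) = 1/(-98 + 82631) = 1/82533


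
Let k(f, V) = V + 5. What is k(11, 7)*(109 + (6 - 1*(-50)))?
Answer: 1980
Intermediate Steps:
k(f, V) = 5 + V
k(11, 7)*(109 + (6 - 1*(-50))) = (5 + 7)*(109 + (6 - 1*(-50))) = 12*(109 + (6 + 50)) = 12*(109 + 56) = 12*165 = 1980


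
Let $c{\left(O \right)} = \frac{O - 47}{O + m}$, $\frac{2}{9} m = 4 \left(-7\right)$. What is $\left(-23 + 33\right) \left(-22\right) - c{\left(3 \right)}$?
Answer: $- \frac{27104}{123} \approx -220.36$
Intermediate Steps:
$m = -126$ ($m = \frac{9 \cdot 4 \left(-7\right)}{2} = \frac{9}{2} \left(-28\right) = -126$)
$c{\left(O \right)} = \frac{-47 + O}{-126 + O}$ ($c{\left(O \right)} = \frac{O - 47}{O - 126} = \frac{-47 + O}{-126 + O}$)
$\left(-23 + 33\right) \left(-22\right) - c{\left(3 \right)} = \left(-23 + 33\right) \left(-22\right) - \frac{-47 + 3}{-126 + 3} = 10 \left(-22\right) - \frac{1}{-123} \left(-44\right) = -220 - \left(- \frac{1}{123}\right) \left(-44\right) = -220 - \frac{44}{123} = - \frac{27104}{123}$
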